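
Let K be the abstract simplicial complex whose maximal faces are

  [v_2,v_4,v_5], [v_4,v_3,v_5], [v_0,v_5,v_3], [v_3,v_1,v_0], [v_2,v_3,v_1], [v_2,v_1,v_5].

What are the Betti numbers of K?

Take the total order v_0 < v_1 < v_2 < v_3 < v_4 < v_5 on the vertex set. Then K (dimension 2) consists of the simplices:

  0-simplices (6): [v_0], [v_1], [v_2], [v_3], [v_4], [v_5]
  1-simplices (12): [v_0,v_1], [v_0,v_3], [v_0,v_5], [v_1,v_2], [v_1,v_3], [v_1,v_5], [v_2,v_3], [v_2,v_4], [v_2,v_5], [v_3,v_4], [v_3,v_5], [v_4,v_5]
  2-simplices (6): [v_0,v_1,v_3], [v_0,v_3,v_5], [v_1,v_2,v_3], [v_1,v_2,v_5], [v_2,v_4,v_5], [v_3,v_4,v_5]

Hence C_0 ≅ Z^6, C_1 ≅ Z^12, C_2 ≅ Z^6.

The boundary map ∂_1: C_1 → C_0 is given by ∂[p,q] = [q] − [p].
This gives a 6×12 integer matrix of rank 5; reducing to Smith normal form yields diagonal entries (1,1,1,1,1).

Boundary ∂_2: C_2 → C_1 sends each 2-simplex [p,q,r] to [q,r] − [p,r] + [p,q]. For instance
  ∂[v_1,v_2,v_3] = [v_2,v_3] − [v_1,v_3] + [v_1,v_2],
  ∂[v_0,v_3,v_5] = [v_3,v_5] − [v_0,v_5] + [v_0,v_3].
This gives a 12×6 integer matrix of rank 6; reducing to Smith normal form yields diagonal entries (1,1,1,1,1,1).

Now H_k = ker ∂_k / im ∂_{k+1}, so:

  H_0: rank C_0 − rank ∂_1 = 6 − 5 = 1, and the invariant factors of ∂_1 are all 1, so H_0 = Z.
  H_1: rank ker ∂_1 − rank ∂_2 = (12 − 5) − 6 = 1, and the invariant factors of ∂_2 are all 1, so H_1 = Z.
  H_2: rank ker ∂_2 − rank ∂_3 = (6 − 6) − 0 = 0, and there is no ∂_3, so H_2 = 0.

(K is a triangulation of the cylinder S^1 x I.)

Hence the Betti numbers are b_0 = 1, b_1 = 1, b_2 = 0.

b_0 = 1, b_1 = 1, b_2 = 0.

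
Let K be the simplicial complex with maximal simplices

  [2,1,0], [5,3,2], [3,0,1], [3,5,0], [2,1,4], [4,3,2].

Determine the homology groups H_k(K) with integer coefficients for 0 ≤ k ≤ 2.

Fix the vertex order 0 < 1 < 2 < 3 < 4 < 5 and write every simplex with vertices in increasing order. Then dim K = 2 and the simplices of K are:

  0-simplices (6): [0], [1], [2], [3], [4], [5]
  1-simplices (12): [0,1], [0,2], [0,3], [0,5], [1,2], [1,3], [1,4], [2,3], [2,4], [2,5], [3,4], [3,5]
  2-simplices (6): [0,1,2], [0,1,3], [0,3,5], [1,2,4], [2,3,4], [2,3,5]

Hence C_0 ≅ Z^6, C_1 ≅ Z^12, C_2 ≅ Z^6.

The boundary map ∂_1: C_1 → C_0 is given by ∂[p,q] = [q] − [p]. For instance
  ∂[0,2] = [2] − [0].
The 6×12 boundary matrix has rank 5 and Smith normal form diag(1,1,1,1,1).

∂_2: C_2 → C_1 acts by ∂[p,q,r] = [q,r] − [p,r] + [p,q]. For instance
  ∂[2,3,4] = [3,4] − [2,4] + [2,3],
  ∂[0,3,5] = [3,5] − [0,5] + [0,3].
As a 12×6 matrix over Z this has rank 6, with invariant factors (1,1,1,1,1,1).

Computing H_k = (kernel of ∂_k) / (image of ∂_{k+1}):

  H_0: rank C_0 − rank ∂_1 = 6 − 5 = 1, and the invariant factors of ∂_1 are all 1, so H_0 = Z.
  H_1: rank ker ∂_1 − rank ∂_2 = (12 − 5) − 6 = 1, and the invariant factors of ∂_2 are all 1, so H_1 = Z.
  H_2: rank ker ∂_2 − rank ∂_3 = (6 − 6) − 0 = 0, and there is no ∂_3, so H_2 = 0.

As a check, the Euler characteristic is 6 − 12 + 6 = 0, which agrees with 1 − 1 + 0 = 0.
(K is a triangulation of the cylinder S^1 x I.)

H_0 ≅ Z,  H_1 ≅ Z,  H_2 = 0.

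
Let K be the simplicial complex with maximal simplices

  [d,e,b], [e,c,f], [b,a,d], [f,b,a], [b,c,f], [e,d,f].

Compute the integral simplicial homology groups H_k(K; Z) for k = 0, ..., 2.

Fix the vertex order a < b < c < d < e < f and write every simplex with vertices in increasing order. Then dim K = 2 and the simplices of K are:

  0-simplices (6): a, b, c, d, e, f
  1-simplices (12): ab, ad, af, bc, bd, be, bf, ce, cf, de, df, ef
  2-simplices (6): abd, abf, bcf, bde, cef, def

Hence C_0 ≅ Z^6, C_1 ≅ Z^12, C_2 ≅ Z^6.

∂_1: C_1 → C_0 maps an edge to its endpoints' difference, ∂[p,q] = q − p. For instance
  ∂bf = f − b.
The 6×12 boundary matrix has rank 5 and Smith normal form diag(1,1,1,1,1).

∂_2: C_2 → C_1 maps a triangle to the signed sum of its edges. For instance
  ∂cef = ef − cf + ce,
  ∂bde = de − be + bd.
The 12×6 boundary matrix has rank 6 and Smith normal form diag(1,1,1,1,1,1).

Computing H_k = (kernel of ∂_k) / (image of ∂_{k+1}):

  H_0: rank C_0 − rank ∂_1 = 6 − 5 = 1, and the invariant factors of ∂_1 are all 1, so H_0 ≅ Z.
  H_1: rank ker ∂_1 − rank ∂_2 = (12 − 5) − 6 = 1, and the invariant factors of ∂_2 are all 1, so H_1 ≅ Z.
  H_2: rank ker ∂_2 − rank ∂_3 = (6 − 6) − 0 = 0, and there is no ∂_3, so H_2 ≅ 0.

As a check, the Euler characteristic is 6 − 12 + 6 = 0, which agrees with 1 − 1 + 0 = 0.
(K is a triangulation of the cylinder S^1 x I.)

H_0 ≅ Z,  H_1 ≅ Z,  H_2 = 0.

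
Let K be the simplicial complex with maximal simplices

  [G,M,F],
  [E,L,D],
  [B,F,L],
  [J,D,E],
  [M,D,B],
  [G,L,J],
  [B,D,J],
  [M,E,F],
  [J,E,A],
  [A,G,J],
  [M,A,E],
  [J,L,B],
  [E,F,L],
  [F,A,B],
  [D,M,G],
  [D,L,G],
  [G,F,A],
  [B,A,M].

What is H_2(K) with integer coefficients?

Take the total order A < B < D < E < F < G < J < L < M on the vertex set. Then K (dimension 2) consists of the simplices:

  0-simplices (9): A, B, D, E, F, G, J, L, M
  1-simplices (27): AB, AE, AF, AG, AJ, AM, BD, BF, BJ, BL, BM, DE, DG, DJ, DL, DM, EF, EJ, EL, EM, FG, FL, FM, GJ, GL, GM, JL
  2-simplices (18): ABF, ABM, AEJ, AEM, AFG, AGJ, BDJ, BDM, BFL, BJL, DEJ, DEL, DGL, DGM, EFL, EFM, FGM, GJL

Hence C_0 ≅ Z^9, C_1 ≅ Z^27, C_2 ≅ Z^18.

Boundary ∂_1: C_1 → C_0 sends each edge [p,q] (with p < q) to q − p.
The resulting 9×27 matrix has rank 8, and its Smith normal form has invariant factors (1,1,1,1,1,1,1,1).

∂_2: C_2 → C_1 acts by ∂[p,q,r] = [q,r] − [p,r] + [p,q]. For instance
  ∂AEJ = EJ − AJ + AE,
  ∂EFM = FM − EM + EF.
The 27×18 boundary matrix has rank 18 and Smith normal form diag(1,1,1,1,1,1,1,1,1,1,1,1,1,1,1,1,1,2).

Computing H_k = (kernel of ∂_k) / (image of ∂_{k+1}):

  H_2: rank ker ∂_2 − rank ∂_3 = (18 − 18) − 0 = 0, and there is no ∂_3, so H_2 = 0.

(K is a triangulation of the Klein bottle.)

H_2 ≅ 0.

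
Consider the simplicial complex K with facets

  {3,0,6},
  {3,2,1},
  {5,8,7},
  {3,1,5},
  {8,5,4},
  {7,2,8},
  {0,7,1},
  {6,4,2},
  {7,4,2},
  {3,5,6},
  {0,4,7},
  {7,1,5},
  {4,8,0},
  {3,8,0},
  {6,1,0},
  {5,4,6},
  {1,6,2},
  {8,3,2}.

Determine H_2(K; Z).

H_2 ≅ 0.

Fix the vertex order 0 < 1 < 2 < 3 < 4 < 5 < 6 < 7 < 8 and write every simplex with vertices in increasing order. Then dim K = 2 and the simplices of K are:

  0-simplices (9): [0], [1], [2], [3], [4], [5], [6], [7], [8]
  1-simplices (27): (27 of them)
  2-simplices (18): [0,1,6], [0,1,7], [0,3,6], [0,3,8], [0,4,7], [0,4,8], [1,2,3], [1,2,6], [1,3,5], [1,5,7], [2,3,8], [2,4,6], [2,4,7], [2,7,8], [3,5,6], [4,5,6], [4,5,8], [5,7,8]

Hence C_0 ≅ Z^9, C_1 ≅ Z^27, C_2 ≅ Z^18.

The boundary map ∂_1: C_1 → C_0 is given by ∂[p,q] = [q] − [p].
The resulting 9×27 matrix has rank 8, and its Smith normal form has invariant factors (1,1,1,1,1,1,1,1).

The boundary map ∂_2: C_2 → C_1 acts by ∂[p,q,r] = [q,r] − [p,r] + [p,q]. For instance
  ∂[2,7,8] = [7,8] − [2,8] + [2,7],
  ∂[3,5,6] = [5,6] − [3,6] + [3,5].
As a 27×18 matrix over Z this has rank 18, with invariant factors (1,1,1,1,1,1,1,1,1,1,1,1,1,1,1,1,1,2).

Computing H_k = (kernel of ∂_k) / (image of ∂_{k+1}):

  H_2: rank ker ∂_2 − rank ∂_3 = (18 − 18) − 0 = 0, and there is no ∂_3, so H_2 = 0.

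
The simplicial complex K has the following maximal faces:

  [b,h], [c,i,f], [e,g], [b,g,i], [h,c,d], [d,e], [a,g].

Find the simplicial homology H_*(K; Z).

We work with the vertex ordering a < b < c < d < e < f < g < h < i. The simplices of K, each written with vertices in increasing order, are:

  0-simplices (9): a, b, c, d, e, f, g, h, i
  1-simplices (13): ag, bg, bh, bi, cd, cf, ch, ci, de, dh, eg, fi, gi
  2-simplices (3): bgi, cdh, cfi

giving chain groups C_0 ≅ Z^9, C_1 ≅ Z^13, C_2 ≅ Z^3.

The boundary map ∂_1: C_1 → C_0 is given by ∂[p,q] = [q] − [p]. For instance
  ∂ci = i − c.
The 9×13 boundary matrix has rank 8 and Smith normal form diag(1,1,1,1,1,1,1,1).

The boundary map ∂_2: C_2 → C_1 sends each 2-simplex [p,q,r] to [q,r] − [p,r] + [p,q]. For instance
  ∂bgi = gi − bi + bg,
  ∂cdh = dh − ch + cd.
This gives a 13×3 integer matrix of rank 3; reducing to Smith normal form yields diagonal entries (1,1,1).

Reading off H_k = ker ∂_k / im ∂_{k+1}:

  H_0: rank C_0 − rank ∂_1 = 9 − 8 = 1, and the invariant factors of ∂_1 are all 1, so H_0 ≅ Z.
  H_1: rank ker ∂_1 − rank ∂_2 = (13 − 8) − 3 = 2, and the invariant factors of ∂_2 are all 1, so H_1 ≅ Z^2.
  H_2: rank ker ∂_2 − rank ∂_3 = (3 − 3) − 0 = 0, and there is no ∂_3, so H_2 ≅ 0.

H_0 = Z,  H_1 = Z^2,  H_2 = 0.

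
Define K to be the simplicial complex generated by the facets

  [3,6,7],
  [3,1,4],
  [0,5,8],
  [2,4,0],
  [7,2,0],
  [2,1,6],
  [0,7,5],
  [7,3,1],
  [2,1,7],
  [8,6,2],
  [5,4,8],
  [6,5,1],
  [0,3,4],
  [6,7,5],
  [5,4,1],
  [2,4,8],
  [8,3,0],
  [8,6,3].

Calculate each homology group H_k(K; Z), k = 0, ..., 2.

H_0 = Z,  H_1 = Z ⊕ Z/2Z,  H_2 = 0.

Take the total order 0 < 1 < 2 < 3 < 4 < 5 < 6 < 7 < 8 on the vertex set. Then K (dimension 2) consists of the simplices:

  0-simplices (9): [0], [1], [2], [3], [4], [5], [6], [7], [8]
  1-simplices (27): (27 of them)
  2-simplices (18): [0,2,4], [0,2,7], [0,3,4], [0,3,8], [0,5,7], [0,5,8], [1,2,6], [1,2,7], [1,3,4], [1,3,7], [1,4,5], [1,5,6], [2,4,8], [2,6,8], [3,6,7], [3,6,8], [4,5,8], [5,6,7]

so the chain groups are C_0 ≅ Z^9, C_1 ≅ Z^27, C_2 ≅ Z^18.

Boundary ∂_1: C_1 → C_0 maps an edge to its endpoints' difference, ∂[p,q] = q − p. For instance
  ∂[0,3] = [3] − [0].
The resulting 9×27 matrix has rank 8, and its Smith normal form has invariant factors (1,1,1,1,1,1,1,1).

The boundary map ∂_2: C_2 → C_1 acts by ∂[p,q,r] = [q,r] − [p,r] + [p,q]. For instance
  ∂[3,6,7] = [6,7] − [3,7] + [3,6],
  ∂[2,6,8] = [6,8] − [2,8] + [2,6].
The 27×18 boundary matrix has rank 18 and Smith normal form diag(1,1,1,1,1,1,1,1,1,1,1,1,1,1,1,1,1,2).

Computing H_k = (kernel of ∂_k) / (image of ∂_{k+1}):

  H_0: rank C_0 − rank ∂_1 = 9 − 8 = 1, and the invariant factors of ∂_1 are all 1, so H_0 = Z.
  H_1: rank ker ∂_1 − rank ∂_2 = (27 − 8) − 18 = 1, and ∂_2 has invariant factor 2 > 1, so H_1 = Z ⊕ Z/2Z.
  H_2: rank ker ∂_2 − rank ∂_3 = (18 − 18) − 0 = 0, and there is no ∂_3, so H_2 = 0.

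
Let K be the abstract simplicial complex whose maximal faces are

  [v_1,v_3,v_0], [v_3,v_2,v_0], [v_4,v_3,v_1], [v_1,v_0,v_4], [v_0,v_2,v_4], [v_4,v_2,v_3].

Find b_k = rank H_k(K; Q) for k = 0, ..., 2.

b_0 = 1, b_1 = 0, b_2 = 1.

K has 5 vertices, 9 edges, 6 triangles.
rank ∂_0 = 0, rank ∂_1 = 4 ⇒ b_0 = 5 − 0 − 4 = 1; all invariant factors of ∂_1 are 1 so no torsion. So H_0 = Z.
rank ∂_1 = 4, rank ∂_2 = 5 ⇒ b_1 = 9 − 4 − 5 = 0; all invariant factors of ∂_2 are 1 so no torsion. So H_1 = 0.
rank ∂_2 = 5, rank ∂_3 = 0 ⇒ b_2 = 6 − 5 − 0 = 1. So H_2 = Z.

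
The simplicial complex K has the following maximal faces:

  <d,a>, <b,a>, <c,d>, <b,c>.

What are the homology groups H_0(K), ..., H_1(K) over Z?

We work with the vertex ordering a < b < c < d. The simplices of K, each written with vertices in increasing order, are:

  0-simplices (4): a, b, c, d
  1-simplices (4): ab, ad, bc, cd

Hence C_0 ≅ Z^4, C_1 ≅ Z^4.

The boundary map ∂_1: C_1 → C_0 maps an edge to its endpoints' difference, ∂[p,q] = q − p.
The 4×4 boundary matrix has rank 3 and Smith normal form diag(1,1,1).

Now H_k = ker ∂_k / im ∂_{k+1}, so:

  H_0: rank C_0 − rank ∂_1 = 4 − 3 = 1, and the invariant factors of ∂_1 are all 1, so H_0 ≅ Z.
  H_1: rank ker ∂_1 − rank ∂_2 = (4 − 3) − 0 = 1, and there is no ∂_2, so H_1 ≅ Z.

(K is a triangulation of the circle S^1.)

H_0 = Z,  H_1 = Z.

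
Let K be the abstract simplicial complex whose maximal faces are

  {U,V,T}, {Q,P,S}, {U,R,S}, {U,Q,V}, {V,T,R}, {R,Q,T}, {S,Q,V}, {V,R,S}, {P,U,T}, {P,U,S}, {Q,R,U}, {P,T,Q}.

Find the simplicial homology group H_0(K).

H_0 = Z.

Order the vertices as P < Q < R < S < T < U < V. Listing each simplex with vertices in this order, K has dimension 2 with simplices:

  0-simplices (7): P, Q, R, S, T, U, V
  1-simplices (18): PQ, PS, PT, PU, QR, QS, QT, QU, QV, RS, RT, RU, RV, SU, SV, TU, TV, UV
  2-simplices (12): PQS, PQT, PSU, PTU, QRT, QRU, QSV, QUV, RSU, RSV, RTV, TUV

Hence C_0 ≅ Z^7, C_1 ≅ Z^18, C_2 ≅ Z^12.

∂_1: C_1 → C_0 sends each edge [p,q] (with p < q) to q − p. For instance
  ∂QR = R − Q.
This gives a 7×18 integer matrix of rank 6; reducing to Smith normal form yields diagonal entries (1,1,1,1,1,1).

The boundary map ∂_2: C_2 → C_1 maps a triangle to the signed sum of its edges. For instance
  ∂RSV = SV − RV + RS,
  ∂TUV = UV − TV + TU.
As a 18×12 matrix over Z this has rank 12, with invariant factors (1,1,1,1,1,1,1,1,1,1,1,2).

From H_k ≅ ker(∂_k) / im(∂_{k+1}) we obtain:

  H_0: rank C_0 − rank ∂_1 = 7 − 6 = 1, and the invariant factors of ∂_1 are all 1, so H_0 ≅ Z.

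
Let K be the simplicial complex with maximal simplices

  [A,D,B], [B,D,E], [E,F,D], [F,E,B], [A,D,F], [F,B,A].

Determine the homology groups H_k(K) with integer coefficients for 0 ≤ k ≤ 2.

H_0 = Z,  H_1 = 0,  H_2 = Z.

Take the total order A < B < D < E < F on the vertex set. Then K (dimension 2) consists of the simplices:

  0-simplices (5): A, B, D, E, F
  1-simplices (9): AB, AD, AF, BD, BE, BF, DE, DF, EF
  2-simplices (6): ABD, ABF, ADF, BDE, BEF, DEF

giving chain groups C_0 ≅ Z^5, C_1 ≅ Z^9, C_2 ≅ Z^6.

Boundary ∂_1: C_1 → C_0 sends each edge [p,q] (with p < q) to q − p. For instance
  ∂BF = F − B.
This gives a 5×9 integer matrix of rank 4; reducing to Smith normal form yields diagonal entries (1,1,1,1).

Boundary ∂_2: C_2 → C_1 sends each 2-simplex [p,q,r] to [q,r] − [p,r] + [p,q]. For instance
  ∂BEF = EF − BF + BE,
  ∂ABF = BF − AF + AB.
The 9×6 boundary matrix has rank 5 and Smith normal form diag(1,1,1,1,1).

Reading off H_k = ker ∂_k / im ∂_{k+1}:

  H_0: rank C_0 − rank ∂_1 = 5 − 4 = 1, and the invariant factors of ∂_1 are all 1, so H_0 = Z.
  H_1: rank ker ∂_1 − rank ∂_2 = (9 − 4) − 5 = 0, and the invariant factors of ∂_2 are all 1, so H_1 = 0.
  H_2: rank ker ∂_2 − rank ∂_3 = (6 − 5) − 0 = 1, and there is no ∂_3, so H_2 = Z.

As a check, the Euler characteristic is 5 − 9 + 6 = 2, which agrees with 1 − 0 + 1 = 2.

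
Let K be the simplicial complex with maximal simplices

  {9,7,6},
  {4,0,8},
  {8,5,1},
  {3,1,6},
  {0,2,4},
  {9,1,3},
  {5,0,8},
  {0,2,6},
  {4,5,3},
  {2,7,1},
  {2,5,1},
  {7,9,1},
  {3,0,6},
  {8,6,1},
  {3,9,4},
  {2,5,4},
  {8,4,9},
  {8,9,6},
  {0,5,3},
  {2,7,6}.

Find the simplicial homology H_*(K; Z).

Order the vertices as 0 < 1 < 2 < 3 < 4 < 5 < 6 < 7 < 8 < 9. Listing each simplex with vertices in this order, K has dimension 2 with simplices:

  0-simplices (10): [0], [1], [2], [3], [4], [5], [6], [7], [8], [9]
  1-simplices (30): (30 of them)
  2-simplices (20): (20 of them)

Hence C_0 ≅ Z^10, C_1 ≅ Z^30, C_2 ≅ Z^20.

∂_1: C_1 → C_0 sends each edge [p,q] (with p < q) to q − p. For instance
  ∂[7,9] = [9] − [7].
As a 10×30 matrix over Z this has rank 9, with invariant factors (1,1,1,1,1,1,1,1,1).

∂_2: C_2 → C_1 sends each 2-simplex [p,q,r] to [q,r] − [p,r] + [p,q]. For instance
  ∂[3,4,5] = [4,5] − [3,5] + [3,4],
  ∂[3,4,9] = [4,9] − [3,9] + [3,4].
The resulting 30×20 matrix has rank 20, and its Smith normal form has invariant factors (1,1,1,1,1,1,1,1,1,1,1,1,1,1,1,1,1,1,1,2).

Now H_k = ker ∂_k / im ∂_{k+1}, so:

  H_0: rank C_0 − rank ∂_1 = 10 − 9 = 1, and the invariant factors of ∂_1 are all 1, so H_0 ≅ Z.
  H_1: rank ker ∂_1 − rank ∂_2 = (30 − 9) − 20 = 1, and ∂_2 has invariant factor 2 > 1, so H_1 ≅ Z ⊕ Z_2.
  H_2: rank ker ∂_2 − rank ∂_3 = (20 − 20) − 0 = 0, and there is no ∂_3, so H_2 ≅ 0.

H_0 = Z,  H_1 = Z ⊕ Z_2,  H_2 = 0.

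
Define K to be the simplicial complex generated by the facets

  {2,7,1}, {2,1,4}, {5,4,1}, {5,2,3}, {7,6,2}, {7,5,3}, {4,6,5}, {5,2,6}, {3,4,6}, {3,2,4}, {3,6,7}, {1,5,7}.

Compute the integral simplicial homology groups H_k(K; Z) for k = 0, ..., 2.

We work with the vertex ordering 1 < 2 < 3 < 4 < 5 < 6 < 7. The simplices of K, each written with vertices in increasing order, are:

  0-simplices (7): [1], [2], [3], [4], [5], [6], [7]
  1-simplices (18): [1,2], [1,4], [1,5], [1,7], [2,3], [2,4], [2,5], [2,6], [2,7], [3,4], [3,5], [3,6], [3,7], [4,5], [4,6], [5,6], [5,7], [6,7]
  2-simplices (12): [1,2,4], [1,2,7], [1,4,5], [1,5,7], [2,3,4], [2,3,5], [2,5,6], [2,6,7], [3,4,6], [3,5,7], [3,6,7], [4,5,6]

giving chain groups C_0 ≅ Z^7, C_1 ≅ Z^18, C_2 ≅ Z^12.

The boundary map ∂_1: C_1 → C_0 sends each edge [p,q] (with p < q) to q − p. For instance
  ∂[3,7] = [7] − [3].
This gives a 7×18 integer matrix of rank 6; reducing to Smith normal form yields diagonal entries (1,1,1,1,1,1).

The boundary map ∂_2: C_2 → C_1 maps a triangle to the signed sum of its edges. For instance
  ∂[1,5,7] = [5,7] − [1,7] + [1,5],
  ∂[2,3,5] = [3,5] − [2,5] + [2,3].
This gives a 18×12 integer matrix of rank 12; reducing to Smith normal form yields diagonal entries (1,1,1,1,1,1,1,1,1,1,1,2).

From H_k ≅ ker(∂_k) / im(∂_{k+1}) we obtain:

  H_0: rank C_0 − rank ∂_1 = 7 − 6 = 1, and the invariant factors of ∂_1 are all 1, so H_0 = Z.
  H_1: rank ker ∂_1 − rank ∂_2 = (18 − 6) − 12 = 0, and ∂_2 has invariant factor 2 > 1, so H_1 = Z_2.
  H_2: rank ker ∂_2 − rank ∂_3 = (12 − 12) − 0 = 0, and there is no ∂_3, so H_2 = 0.

H_0 = Z,  H_1 = Z_2,  H_2 = 0.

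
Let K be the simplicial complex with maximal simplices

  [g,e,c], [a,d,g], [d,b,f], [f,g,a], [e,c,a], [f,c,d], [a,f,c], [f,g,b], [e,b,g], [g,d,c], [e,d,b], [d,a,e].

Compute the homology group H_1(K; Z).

H_1 = Z/2.

We work with the vertex ordering a < b < c < d < e < f < g. The simplices of K, each written with vertices in increasing order, are:

  0-simplices (7): a, b, c, d, e, f, g
  1-simplices (18): ac, ad, ae, af, ag, bd, be, bf, bg, cd, ce, cf, cg, de, df, dg, eg, fg
  2-simplices (12): ace, acf, ade, adg, afg, bde, bdf, beg, bfg, cdf, cdg, ceg

giving chain groups C_0 ≅ Z^7, C_1 ≅ Z^18, C_2 ≅ Z^12.

The boundary map ∂_1: C_1 → C_0 maps an edge to its endpoints' difference, ∂[p,q] = q − p. For instance
  ∂bd = d − b.
The 7×18 boundary matrix has rank 6 and Smith normal form diag(1,1,1,1,1,1).

Boundary ∂_2: C_2 → C_1 sends each 2-simplex [p,q,r] to [q,r] − [p,r] + [p,q]. For instance
  ∂adg = dg − ag + ad,
  ∂acf = cf − af + ac.
The 18×12 boundary matrix has rank 12 and Smith normal form diag(1,1,1,1,1,1,1,1,1,1,1,2).

Computing H_k = (kernel of ∂_k) / (image of ∂_{k+1}):

  H_1: rank ker ∂_1 − rank ∂_2 = (18 − 6) − 12 = 0, and ∂_2 has invariant factor 2 > 1, so H_1 ≅ Z/2.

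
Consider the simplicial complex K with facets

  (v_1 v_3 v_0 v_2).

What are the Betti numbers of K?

K has 4 vertices, 6 edges, 4 triangles, 1 3-simplex.
rank ∂_0 = 0, rank ∂_1 = 3 ⇒ b_0 = 4 − 0 − 3 = 1; all invariant factors of ∂_1 are 1 so no torsion. So H_0 ≅ Z.
rank ∂_1 = 3, rank ∂_2 = 3 ⇒ b_1 = 6 − 3 − 3 = 0; all invariant factors of ∂_2 are 1 so no torsion. So H_1 ≅ 0.
rank ∂_2 = 3, rank ∂_3 = 1 ⇒ b_2 = 4 − 3 − 1 = 0; all invariant factors of ∂_3 are 1 so no torsion. So H_2 ≅ 0.
rank ∂_3 = 1, rank ∂_4 = 0 ⇒ b_3 = 1 − 1 − 0 = 0. So H_3 ≅ 0.

b_0 = 1, b_1 = 0, b_2 = 0, b_3 = 0.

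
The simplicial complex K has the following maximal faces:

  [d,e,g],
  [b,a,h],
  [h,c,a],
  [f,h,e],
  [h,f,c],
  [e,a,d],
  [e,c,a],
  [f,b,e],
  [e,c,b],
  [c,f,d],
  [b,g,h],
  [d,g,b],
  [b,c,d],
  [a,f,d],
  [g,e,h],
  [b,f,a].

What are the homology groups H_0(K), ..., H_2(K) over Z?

We work with the vertex ordering a < b < c < d < e < f < g < h. The simplices of K, each written with vertices in increasing order, are:

  0-simplices (8): a, b, c, d, e, f, g, h
  1-simplices (24): ab, ac, ad, ae, af, ah, bc, bd, be, bf, bg, bh, cd, ce, cf, ch, de, df, dg, ef, eg, eh, fh, gh
  2-simplices (16): abf, abh, ace, ach, ade, adf, bcd, bce, bdg, bef, bgh, cdf, cfh, deg, efh, egh

Hence C_0 ≅ Z^8, C_1 ≅ Z^24, C_2 ≅ Z^16.

Boundary ∂_1: C_1 → C_0 is given by ∂[p,q] = [q] − [p]. For instance
  ∂ab = b − a.
This gives a 8×24 integer matrix of rank 7; reducing to Smith normal form yields diagonal entries (1,1,1,1,1,1,1).

The boundary map ∂_2: C_2 → C_1 maps a triangle to the signed sum of its edges. For instance
  ∂cdf = df − cf + cd,
  ∂cfh = fh − ch + cf.
The 24×16 boundary matrix has rank 15 and Smith normal form diag(1,1,1,1,1,1,1,1,1,1,1,1,1,1,1).

Reading off H_k = ker ∂_k / im ∂_{k+1}:

  H_0: rank C_0 − rank ∂_1 = 8 − 7 = 1, and the invariant factors of ∂_1 are all 1, so H_0 ≅ Z.
  H_1: rank ker ∂_1 − rank ∂_2 = (24 − 7) − 15 = 2, and the invariant factors of ∂_2 are all 1, so H_1 ≅ Z^2.
  H_2: rank ker ∂_2 − rank ∂_3 = (16 − 15) − 0 = 1, and there is no ∂_3, so H_2 ≅ Z.

As a check, the Euler characteristic is 8 − 24 + 16 = 0, which agrees with 1 − 2 + 1 = 0.

H_0 = Z,  H_1 = Z^2,  H_2 = Z.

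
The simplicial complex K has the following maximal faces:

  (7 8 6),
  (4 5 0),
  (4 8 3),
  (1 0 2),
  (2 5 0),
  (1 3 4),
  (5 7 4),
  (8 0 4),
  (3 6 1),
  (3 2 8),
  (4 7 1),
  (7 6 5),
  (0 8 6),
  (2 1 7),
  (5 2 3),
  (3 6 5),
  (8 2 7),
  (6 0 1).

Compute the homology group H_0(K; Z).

H_0 ≅ Z.

We work with the vertex ordering 0 < 1 < 2 < 3 < 4 < 5 < 6 < 7 < 8. The simplices of K, each written with vertices in increasing order, are:

  0-simplices (9): [0], [1], [2], [3], [4], [5], [6], [7], [8]
  1-simplices (27): (27 of them)
  2-simplices (18): [0,1,2], [0,1,6], [0,2,5], [0,4,5], [0,4,8], [0,6,8], [1,2,7], [1,3,4], [1,3,6], [1,4,7], [2,3,5], [2,3,8], [2,7,8], [3,4,8], [3,5,6], [4,5,7], [5,6,7], [6,7,8]

giving chain groups C_0 ≅ Z^9, C_1 ≅ Z^27, C_2 ≅ Z^18.

Boundary ∂_1: C_1 → C_0 is given by ∂[p,q] = [q] − [p]. For instance
  ∂[5,7] = [7] − [5].
The 9×27 boundary matrix has rank 8 and Smith normal form diag(1,1,1,1,1,1,1,1).

The boundary map ∂_2: C_2 → C_1 acts by ∂[p,q,r] = [q,r] − [p,r] + [p,q]. For instance
  ∂[2,3,8] = [3,8] − [2,8] + [2,3],
  ∂[1,3,6] = [3,6] − [1,6] + [1,3].
The 27×18 boundary matrix has rank 17 and Smith normal form diag(1,1,1,1,1,1,1,1,1,1,1,1,1,1,1,1,1).

Reading off H_k = ker ∂_k / im ∂_{k+1}:

  H_0: rank C_0 − rank ∂_1 = 9 − 8 = 1, and the invariant factors of ∂_1 are all 1, so H_0 = Z.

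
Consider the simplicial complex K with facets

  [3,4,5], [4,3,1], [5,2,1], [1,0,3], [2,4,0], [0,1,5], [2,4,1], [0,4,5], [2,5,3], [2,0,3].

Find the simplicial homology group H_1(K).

We work with the vertex ordering 0 < 1 < 2 < 3 < 4 < 5. The simplices of K, each written with vertices in increasing order, are:

  0-simplices (6): [0], [1], [2], [3], [4], [5]
  1-simplices (15): [0,1], [0,2], [0,3], [0,4], [0,5], [1,2], [1,3], [1,4], [1,5], [2,3], [2,4], [2,5], [3,4], [3,5], [4,5]
  2-simplices (10): [0,1,3], [0,1,5], [0,2,3], [0,2,4], [0,4,5], [1,2,4], [1,2,5], [1,3,4], [2,3,5], [3,4,5]

so the chain groups are C_0 ≅ Z^6, C_1 ≅ Z^15, C_2 ≅ Z^10.

∂_1: C_1 → C_0 is given by ∂[p,q] = [q] − [p].
This gives a 6×15 integer matrix of rank 5; reducing to Smith normal form yields diagonal entries (1,1,1,1,1).

∂_2: C_2 → C_1 maps a triangle to the signed sum of its edges. For instance
  ∂[1,2,4] = [2,4] − [1,4] + [1,2],
  ∂[1,2,5] = [2,5] − [1,5] + [1,2].
As a 15×10 matrix over Z this has rank 10, with invariant factors (1,1,1,1,1,1,1,1,1,2).

Now H_k = ker ∂_k / im ∂_{k+1}, so:

  H_1: rank ker ∂_1 − rank ∂_2 = (15 − 5) − 10 = 0, and ∂_2 has invariant factor 2 > 1, so H_1 ≅ Z/2Z.

H_1 = Z/2Z.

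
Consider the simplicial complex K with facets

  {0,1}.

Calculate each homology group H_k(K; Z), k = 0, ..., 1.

H_0 ≅ Z,  H_1 = 0.

Fix the vertex order 0 < 1 and write every simplex with vertices in increasing order. Then dim K = 1 and the simplices of K are:

  0-simplices (2): [0], [1]
  1-simplices (1): [0,1]

giving chain groups C_0 ≅ Z^2, C_1 ≅ Z^1.

The boundary map ∂_1: C_1 → C_0 maps an edge to its endpoints' difference, ∂[p,q] = q − p. For instance
  ∂[0,1] = [1] − [0].
The resulting 2×1 matrix has rank 1, and its Smith normal form has invariant factors (1).

Computing H_k = (kernel of ∂_k) / (image of ∂_{k+1}):

  H_0: rank C_0 − rank ∂_1 = 2 − 1 = 1, and the invariant factors of ∂_1 are all 1, so H_0 ≅ Z.
  H_1: rank ker ∂_1 − rank ∂_2 = (1 − 1) − 0 = 0, and there is no ∂_2, so H_1 ≅ 0.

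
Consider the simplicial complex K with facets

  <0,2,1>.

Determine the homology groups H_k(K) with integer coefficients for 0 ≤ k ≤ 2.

Order the vertices as 0 < 1 < 2. Listing each simplex with vertices in this order, K has dimension 2 with simplices:

  0-simplices (3): [0], [1], [2]
  1-simplices (3): [0,1], [0,2], [1,2]
  2-simplices (1): [0,1,2]

Hence C_0 ≅ Z^3, C_1 ≅ Z^3, C_2 ≅ Z^1.

∂_1: C_1 → C_0 maps an edge to its endpoints' difference, ∂[p,q] = q − p. For instance
  ∂[1,2] = [2] − [1].
The resulting 3×3 matrix has rank 2, and its Smith normal form has invariant factors (1,1).

∂_2: C_2 → C_1 acts by ∂[p,q,r] = [q,r] − [p,r] + [p,q]. For instance
  ∂[0,1,2] = [1,2] − [0,2] + [0,1].
As a 3×1 matrix over Z this has rank 1, with invariant factors (1).

Computing H_k = (kernel of ∂_k) / (image of ∂_{k+1}):

  H_0: rank C_0 − rank ∂_1 = 3 − 2 = 1, and the invariant factors of ∂_1 are all 1, so H_0 = Z.
  H_1: rank ker ∂_1 − rank ∂_2 = (3 − 2) − 1 = 0, and the invariant factors of ∂_2 are all 1, so H_1 = 0.
  H_2: rank ker ∂_2 − rank ∂_3 = (1 − 1) − 0 = 0, and there is no ∂_3, so H_2 = 0.

(K is a triangulation of the 2-simplex.)

H_0 = Z,  H_1 = 0,  H_2 = 0.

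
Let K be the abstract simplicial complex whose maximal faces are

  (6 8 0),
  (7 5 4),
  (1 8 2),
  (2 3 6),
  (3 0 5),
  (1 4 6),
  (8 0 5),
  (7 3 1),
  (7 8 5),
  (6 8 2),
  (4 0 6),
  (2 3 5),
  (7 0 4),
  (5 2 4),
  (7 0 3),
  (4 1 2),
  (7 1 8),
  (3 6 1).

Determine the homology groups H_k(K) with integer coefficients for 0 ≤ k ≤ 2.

Fix the vertex order 0 < 1 < 2 < 3 < 4 < 5 < 6 < 7 < 8 and write every simplex with vertices in increasing order. Then dim K = 2 and the simplices of K are:

  0-simplices (9): [0], [1], [2], [3], [4], [5], [6], [7], [8]
  1-simplices (27): (27 of them)
  2-simplices (18): [0,3,5], [0,3,7], [0,4,6], [0,4,7], [0,5,8], [0,6,8], [1,2,4], [1,2,8], [1,3,6], [1,3,7], [1,4,6], [1,7,8], [2,3,5], [2,3,6], [2,4,5], [2,6,8], [4,5,7], [5,7,8]

Hence C_0 ≅ Z^9, C_1 ≅ Z^27, C_2 ≅ Z^18.

∂_1: C_1 → C_0 maps an edge to its endpoints' difference, ∂[p,q] = q − p.
The resulting 9×27 matrix has rank 8, and its Smith normal form has invariant factors (1,1,1,1,1,1,1,1).

Boundary ∂_2: C_2 → C_1 acts by ∂[p,q,r] = [q,r] − [p,r] + [p,q]. For instance
  ∂[4,5,7] = [5,7] − [4,7] + [4,5],
  ∂[0,4,6] = [4,6] − [0,6] + [0,4].
This gives a 27×18 integer matrix of rank 18; reducing to Smith normal form yields diagonal entries (1,1,1,1,1,1,1,1,1,1,1,1,1,1,1,1,1,2).

From H_k ≅ ker(∂_k) / im(∂_{k+1}) we obtain:

  H_0: rank C_0 − rank ∂_1 = 9 − 8 = 1, and the invariant factors of ∂_1 are all 1, so H_0 ≅ Z.
  H_1: rank ker ∂_1 − rank ∂_2 = (27 − 8) − 18 = 1, and ∂_2 has invariant factor 2 > 1, so H_1 ≅ Z ⊕ Z/2.
  H_2: rank ker ∂_2 − rank ∂_3 = (18 − 18) − 0 = 0, and there is no ∂_3, so H_2 ≅ 0.

(K is a triangulation of the Klein bottle.)

H_0 = Z,  H_1 = Z ⊕ Z/2,  H_2 = 0.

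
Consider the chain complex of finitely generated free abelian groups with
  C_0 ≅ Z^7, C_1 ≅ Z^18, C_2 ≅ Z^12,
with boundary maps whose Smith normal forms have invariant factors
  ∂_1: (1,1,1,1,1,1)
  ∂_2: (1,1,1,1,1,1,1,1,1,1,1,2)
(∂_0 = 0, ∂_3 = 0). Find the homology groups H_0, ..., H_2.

H_0 ≅ Z,  H_1 ≅ Z_2,  H_2 = 0.

H_0: b_0 = 7 − 0 − 6 = 1; torsion from ∂_1 factors > 1: none. So H_0 ≅ Z.
H_1: b_1 = 18 − 6 − 12 = 0; torsion from ∂_2 factors > 1: [2]. So H_1 ≅ Z_2.
H_2: b_2 = 12 − 12 − 0 = 0; torsion from ∂_3 factors > 1: none. So H_2 ≅ 0.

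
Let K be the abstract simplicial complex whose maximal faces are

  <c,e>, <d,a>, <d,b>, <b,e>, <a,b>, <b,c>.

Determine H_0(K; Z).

H_0 ≅ Z.

Take the total order a < b < c < d < e on the vertex set. Then K (dimension 1) consists of the simplices:

  0-simplices (5): a, b, c, d, e
  1-simplices (6): ab, ad, bc, bd, be, ce

so the chain groups are C_0 ≅ Z^5, C_1 ≅ Z^6.

The boundary map ∂_1: C_1 → C_0 is given by ∂[p,q] = [q] − [p].
This gives a 5×6 integer matrix of rank 4; reducing to Smith normal form yields diagonal entries (1,1,1,1).

Computing H_k = (kernel of ∂_k) / (image of ∂_{k+1}):

  H_0: rank C_0 − rank ∂_1 = 5 − 4 = 1, and the invariant factors of ∂_1 are all 1, so H_0 = Z.

(K is a triangulation of a wedge of 2 circles.)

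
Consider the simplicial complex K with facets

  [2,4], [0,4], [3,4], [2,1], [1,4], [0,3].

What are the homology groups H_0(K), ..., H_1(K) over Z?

H_0 ≅ Z,  H_1 ≅ Z^2.

Take the total order 0 < 1 < 2 < 3 < 4 on the vertex set. Then K (dimension 1) consists of the simplices:

  0-simplices (5): [0], [1], [2], [3], [4]
  1-simplices (6): [0,3], [0,4], [1,2], [1,4], [2,4], [3,4]

Hence C_0 ≅ Z^5, C_1 ≅ Z^6.

The boundary map ∂_1: C_1 → C_0 sends each edge [p,q] (with p < q) to q − p.
As a 5×6 matrix over Z this has rank 4, with invariant factors (1,1,1,1).

Reading off H_k = ker ∂_k / im ∂_{k+1}:

  H_0: rank C_0 − rank ∂_1 = 5 − 4 = 1, and the invariant factors of ∂_1 are all 1, so H_0 = Z.
  H_1: rank ker ∂_1 − rank ∂_2 = (6 − 4) − 0 = 2, and there is no ∂_2, so H_1 = Z^2.

As a check, the Euler characteristic is 5 − 6 = -1, which agrees with 1 − 2 = -1.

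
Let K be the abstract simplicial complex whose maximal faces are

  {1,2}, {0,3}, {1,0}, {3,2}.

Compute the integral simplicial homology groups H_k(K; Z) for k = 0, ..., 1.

Order the vertices as 0 < 1 < 2 < 3. Listing each simplex with vertices in this order, K has dimension 1 with simplices:

  0-simplices (4): [0], [1], [2], [3]
  1-simplices (4): [0,1], [0,3], [1,2], [2,3]

so the chain groups are C_0 ≅ Z^4, C_1 ≅ Z^4.

Boundary ∂_1: C_1 → C_0 maps an edge to its endpoints' difference, ∂[p,q] = q − p. For instance
  ∂[0,1] = [1] − [0].
As a 4×4 matrix over Z this has rank 3, with invariant factors (1,1,1).

Reading off H_k = ker ∂_k / im ∂_{k+1}:

  H_0: rank C_0 − rank ∂_1 = 4 − 3 = 1, and the invariant factors of ∂_1 are all 1, so H_0 ≅ Z.
  H_1: rank ker ∂_1 − rank ∂_2 = (4 − 3) − 0 = 1, and there is no ∂_2, so H_1 ≅ Z.

As a check, the Euler characteristic is 4 − 4 = 0, which agrees with 1 − 1 = 0.

H_0 ≅ Z,  H_1 ≅ Z.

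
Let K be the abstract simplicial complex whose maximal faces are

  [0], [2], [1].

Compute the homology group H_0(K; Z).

H_0 ≅ Z^3.

K has 3 vertices.
rank ∂_0 = 0, rank ∂_1 = 0 ⇒ b_0 = 3 − 0 − 0 = 3. So H_0 = Z^3.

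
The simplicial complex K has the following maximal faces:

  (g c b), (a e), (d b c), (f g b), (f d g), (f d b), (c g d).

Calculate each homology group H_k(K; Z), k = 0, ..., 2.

Fix the vertex order a < b < c < d < e < f < g and write every simplex with vertices in increasing order. Then dim K = 2 and the simplices of K are:

  0-simplices (7): a, b, c, d, e, f, g
  1-simplices (10): ae, bc, bd, bf, bg, cd, cg, df, dg, fg
  2-simplices (6): bcd, bcg, bdf, bfg, cdg, dfg

so the chain groups are C_0 ≅ Z^7, C_1 ≅ Z^10, C_2 ≅ Z^6.

Boundary ∂_1: C_1 → C_0 sends each edge [p,q] (with p < q) to q − p. For instance
  ∂bc = c − b.
As a 7×10 matrix over Z this has rank 5, with invariant factors (1,1,1,1,1).

The boundary map ∂_2: C_2 → C_1 acts by ∂[p,q,r] = [q,r] − [p,r] + [p,q]. For instance
  ∂bcd = cd − bd + bc,
  ∂cdg = dg − cg + cd.
This gives a 10×6 integer matrix of rank 5; reducing to Smith normal form yields diagonal entries (1,1,1,1,1).

Now H_k = ker ∂_k / im ∂_{k+1}, so:

  H_0: rank C_0 − rank ∂_1 = 7 − 5 = 2, and the invariant factors of ∂_1 are all 1, so H_0 ≅ Z^2.
  H_1: rank ker ∂_1 − rank ∂_2 = (10 − 5) − 5 = 0, and the invariant factors of ∂_2 are all 1, so H_1 ≅ 0.
  H_2: rank ker ∂_2 − rank ∂_3 = (6 − 5) − 0 = 1, and there is no ∂_3, so H_2 ≅ Z.

H_0 ≅ Z^2,  H_1 = 0,  H_2 ≅ Z.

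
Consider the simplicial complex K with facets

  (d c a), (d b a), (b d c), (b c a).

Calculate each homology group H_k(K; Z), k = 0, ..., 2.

We work with the vertex ordering a < b < c < d. The simplices of K, each written with vertices in increasing order, are:

  0-simplices (4): a, b, c, d
  1-simplices (6): ab, ac, ad, bc, bd, cd
  2-simplices (4): abc, abd, acd, bcd

giving chain groups C_0 ≅ Z^4, C_1 ≅ Z^6, C_2 ≅ Z^4.

The boundary map ∂_1: C_1 → C_0 sends each edge [p,q] (with p < q) to q − p. For instance
  ∂bc = c − b.
The 4×6 boundary matrix has rank 3 and Smith normal form diag(1,1,1).

Boundary ∂_2: C_2 → C_1 sends each 2-simplex [p,q,r] to [q,r] − [p,r] + [p,q]. For instance
  ∂abd = bd − ad + ab,
  ∂acd = cd − ad + ac.
The 6×4 boundary matrix has rank 3 and Smith normal form diag(1,1,1).

Now H_k = ker ∂_k / im ∂_{k+1}, so:

  H_0: rank C_0 − rank ∂_1 = 4 − 3 = 1, and the invariant factors of ∂_1 are all 1, so H_0 ≅ Z.
  H_1: rank ker ∂_1 − rank ∂_2 = (6 − 3) − 3 = 0, and the invariant factors of ∂_2 are all 1, so H_1 ≅ 0.
  H_2: rank ker ∂_2 − rank ∂_3 = (4 − 3) − 0 = 1, and there is no ∂_3, so H_2 ≅ Z.

(K is a triangulation of the 2-sphere S^2.)

H_0 ≅ Z,  H_1 = 0,  H_2 ≅ Z.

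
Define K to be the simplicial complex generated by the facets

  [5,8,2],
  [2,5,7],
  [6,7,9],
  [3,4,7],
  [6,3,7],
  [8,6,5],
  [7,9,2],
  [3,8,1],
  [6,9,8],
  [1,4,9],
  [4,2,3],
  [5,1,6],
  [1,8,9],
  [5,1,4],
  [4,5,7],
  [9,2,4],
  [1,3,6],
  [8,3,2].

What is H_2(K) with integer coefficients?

Take the total order 1 < 2 < 3 < 4 < 5 < 6 < 7 < 8 < 9 on the vertex set. Then K (dimension 2) consists of the simplices:

  0-simplices (9): [1], [2], [3], [4], [5], [6], [7], [8], [9]
  1-simplices (27): (27 of them)
  2-simplices (18): [1,3,6], [1,3,8], [1,4,5], [1,4,9], [1,5,6], [1,8,9], [2,3,4], [2,3,8], [2,4,9], [2,5,7], [2,5,8], [2,7,9], [3,4,7], [3,6,7], [4,5,7], [5,6,8], [6,7,9], [6,8,9]

so the chain groups are C_0 ≅ Z^9, C_1 ≅ Z^27, C_2 ≅ Z^18.

The boundary map ∂_1: C_1 → C_0 is given by ∂[p,q] = [q] − [p].
As a 9×27 matrix over Z this has rank 8, with invariant factors (1,1,1,1,1,1,1,1).

∂_2: C_2 → C_1 acts by ∂[p,q,r] = [q,r] − [p,r] + [p,q]. For instance
  ∂[1,4,5] = [4,5] − [1,5] + [1,4],
  ∂[2,3,8] = [3,8] − [2,8] + [2,3].
This gives a 27×18 integer matrix of rank 18; reducing to Smith normal form yields diagonal entries (1,1,1,1,1,1,1,1,1,1,1,1,1,1,1,1,1,2).

Reading off H_k = ker ∂_k / im ∂_{k+1}:

  H_2: rank ker ∂_2 − rank ∂_3 = (18 − 18) − 0 = 0, and there is no ∂_3, so H_2 ≅ 0.

H_2 = 0.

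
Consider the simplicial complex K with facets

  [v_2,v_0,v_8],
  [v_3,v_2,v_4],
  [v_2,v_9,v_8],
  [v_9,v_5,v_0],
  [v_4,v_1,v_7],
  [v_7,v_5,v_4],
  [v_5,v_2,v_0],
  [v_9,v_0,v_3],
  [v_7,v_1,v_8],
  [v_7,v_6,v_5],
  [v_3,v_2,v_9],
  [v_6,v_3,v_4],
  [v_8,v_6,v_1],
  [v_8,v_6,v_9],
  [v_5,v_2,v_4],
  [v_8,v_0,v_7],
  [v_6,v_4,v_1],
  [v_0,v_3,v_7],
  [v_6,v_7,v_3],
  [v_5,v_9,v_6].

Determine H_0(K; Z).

K has 10 vertices, 30 edges, 20 triangles.
rank ∂_0 = 0, rank ∂_1 = 9 ⇒ b_0 = 10 − 0 − 9 = 1; all invariant factors of ∂_1 are 1 so no torsion. So H_0 = Z.

H_0 = Z.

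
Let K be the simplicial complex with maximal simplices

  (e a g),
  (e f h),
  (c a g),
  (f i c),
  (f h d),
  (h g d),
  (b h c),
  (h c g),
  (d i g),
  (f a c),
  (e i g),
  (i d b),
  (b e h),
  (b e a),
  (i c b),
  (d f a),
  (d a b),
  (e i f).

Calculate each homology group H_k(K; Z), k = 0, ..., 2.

H_0 ≅ Z,  H_1 ≅ Z^2,  H_2 ≅ Z.

K has 9 vertices, 27 edges, 18 triangles.
rank ∂_0 = 0, rank ∂_1 = 8 ⇒ b_0 = 9 − 0 − 8 = 1; all invariant factors of ∂_1 are 1 so no torsion. So H_0 = Z.
rank ∂_1 = 8, rank ∂_2 = 17 ⇒ b_1 = 27 − 8 − 17 = 2; all invariant factors of ∂_2 are 1 so no torsion. So H_1 = Z^2.
rank ∂_2 = 17, rank ∂_3 = 0 ⇒ b_2 = 18 − 17 − 0 = 1. So H_2 = Z.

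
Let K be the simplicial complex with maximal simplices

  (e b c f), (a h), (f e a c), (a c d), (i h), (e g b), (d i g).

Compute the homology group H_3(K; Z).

H_3 ≅ 0.

Fix the vertex order a < b < c < d < e < f < g < h < i and write every simplex with vertices in increasing order. Then dim K = 3 and the simplices of K are:

  0-simplices (9): a, b, c, d, e, f, g, h, i
  1-simplices (18): ac, ad, ae, af, ah, bc, be, bf, bg, cd, ce, cf, dg, di, ef, eg, gi, hi
  2-simplices (10): acd, ace, acf, aef, bce, bcf, bef, beg, cef, dgi
  3-simplices (2): acef, bcef

giving chain groups C_0 ≅ Z^9, C_1 ≅ Z^18, C_2 ≅ Z^10, C_3 ≅ Z^2.

Boundary ∂_1: C_1 → C_0 is given by ∂[p,q] = [q] − [p].
As a 9×18 matrix over Z this has rank 8, with invariant factors (1,1,1,1,1,1,1,1).

∂_2: C_2 → C_1 maps a triangle to the signed sum of its edges. For instance
  ∂bce = ce − be + bc,
  ∂bef = ef − bf + be.
This gives a 18×10 integer matrix of rank 8; reducing to Smith normal form yields diagonal entries (1,1,1,1,1,1,1,1).

Boundary ∂_3: C_3 → C_2 sends each 3-simplex σ to the alternating sum Σ_i (−1)^i (σ with its i-th vertex removed). For instance
  ∂acef = cef − aef + acf − ace,
  ∂bcef = cef − bef + bcf − bce.
This gives a 10×2 integer matrix of rank 2; reducing to Smith normal form yields diagonal entries (1,1).

Computing H_k = (kernel of ∂_k) / (image of ∂_{k+1}):

  H_3: rank ker ∂_3 − rank ∂_4 = (2 − 2) − 0 = 0, and there is no ∂_4, so H_3 = 0.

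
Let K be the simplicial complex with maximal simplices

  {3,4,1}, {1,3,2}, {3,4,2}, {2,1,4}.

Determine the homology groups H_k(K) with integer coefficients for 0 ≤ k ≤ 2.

Take the total order 1 < 2 < 3 < 4 on the vertex set. Then K (dimension 2) consists of the simplices:

  0-simplices (4): [1], [2], [3], [4]
  1-simplices (6): [1,2], [1,3], [1,4], [2,3], [2,4], [3,4]
  2-simplices (4): [1,2,3], [1,2,4], [1,3,4], [2,3,4]

Hence C_0 ≅ Z^4, C_1 ≅ Z^6, C_2 ≅ Z^4.

∂_1: C_1 → C_0 is given by ∂[p,q] = [q] − [p]. For instance
  ∂[2,3] = [3] − [2].
The 4×6 boundary matrix has rank 3 and Smith normal form diag(1,1,1).

∂_2: C_2 → C_1 acts by ∂[p,q,r] = [q,r] − [p,r] + [p,q]. For instance
  ∂[1,2,3] = [2,3] − [1,3] + [1,2],
  ∂[1,2,4] = [2,4] − [1,4] + [1,2].
The resulting 6×4 matrix has rank 3, and its Smith normal form has invariant factors (1,1,1).

From H_k ≅ ker(∂_k) / im(∂_{k+1}) we obtain:

  H_0: rank C_0 − rank ∂_1 = 4 − 3 = 1, and the invariant factors of ∂_1 are all 1, so H_0 = Z.
  H_1: rank ker ∂_1 − rank ∂_2 = (6 − 3) − 3 = 0, and the invariant factors of ∂_2 are all 1, so H_1 = 0.
  H_2: rank ker ∂_2 − rank ∂_3 = (4 − 3) − 0 = 1, and there is no ∂_3, so H_2 = Z.

H_0 = Z,  H_1 = 0,  H_2 = Z.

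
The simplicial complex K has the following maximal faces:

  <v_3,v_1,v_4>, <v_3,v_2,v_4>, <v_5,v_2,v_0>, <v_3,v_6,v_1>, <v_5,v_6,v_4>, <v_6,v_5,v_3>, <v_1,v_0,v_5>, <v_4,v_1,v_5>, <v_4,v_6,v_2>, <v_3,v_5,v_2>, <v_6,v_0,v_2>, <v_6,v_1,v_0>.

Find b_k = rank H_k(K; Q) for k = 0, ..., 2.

Fix the vertex order v_0 < v_1 < v_2 < v_3 < v_4 < v_5 < v_6 and write every simplex with vertices in increasing order. Then dim K = 2 and the simplices of K are:

  0-simplices (7): [v_0], [v_1], [v_2], [v_3], [v_4], [v_5], [v_6]
  1-simplices (18): (18 of them)
  2-simplices (12): (12 of them)

giving chain groups C_0 ≅ Z^7, C_1 ≅ Z^18, C_2 ≅ Z^12.

∂_1: C_1 → C_0 sends each edge [p,q] (with p < q) to q − p. For instance
  ∂[v_2,v_3] = [v_3] − [v_2].
The 7×18 boundary matrix has rank 6 and Smith normal form diag(1,1,1,1,1,1).

Boundary ∂_2: C_2 → C_1 acts by ∂[p,q,r] = [q,r] − [p,r] + [p,q]. For instance
  ∂[v_0,v_1,v_6] = [v_1,v_6] − [v_0,v_6] + [v_0,v_1],
  ∂[v_3,v_5,v_6] = [v_5,v_6] − [v_3,v_6] + [v_3,v_5].
As a 18×12 matrix over Z this has rank 12, with invariant factors (1,1,1,1,1,1,1,1,1,1,1,2).

Reading off H_k = ker ∂_k / im ∂_{k+1}:

  H_0: rank C_0 − rank ∂_1 = 7 − 6 = 1, and the invariant factors of ∂_1 are all 1, so H_0 ≅ Z.
  H_1: rank ker ∂_1 − rank ∂_2 = (18 − 6) − 12 = 0, and ∂_2 has invariant factor 2 > 1, so H_1 ≅ Z/2.
  H_2: rank ker ∂_2 − rank ∂_3 = (12 − 12) − 0 = 0, and there is no ∂_3, so H_2 ≅ 0.

As a check, the Euler characteristic is 7 − 18 + 12 = 1, which agrees with 1 − 0 + 0 = 1.

Hence the Betti numbers are b_0 = 1, b_1 = 0, b_2 = 0.

b_0 = 1, b_1 = 0, b_2 = 0.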